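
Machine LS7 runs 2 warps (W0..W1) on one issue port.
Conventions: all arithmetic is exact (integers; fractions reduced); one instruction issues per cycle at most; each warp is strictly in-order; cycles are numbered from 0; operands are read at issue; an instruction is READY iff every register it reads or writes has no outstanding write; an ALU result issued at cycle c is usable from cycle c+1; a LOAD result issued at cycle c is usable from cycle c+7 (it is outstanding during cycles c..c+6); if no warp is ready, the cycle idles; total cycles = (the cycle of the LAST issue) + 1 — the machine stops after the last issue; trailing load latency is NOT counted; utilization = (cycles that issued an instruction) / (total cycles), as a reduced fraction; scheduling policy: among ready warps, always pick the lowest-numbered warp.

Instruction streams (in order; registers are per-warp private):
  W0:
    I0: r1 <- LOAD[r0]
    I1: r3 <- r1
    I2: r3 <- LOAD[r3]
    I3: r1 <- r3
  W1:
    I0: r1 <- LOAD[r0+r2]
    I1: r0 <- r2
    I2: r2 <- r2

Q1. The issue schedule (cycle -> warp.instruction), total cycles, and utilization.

cycle 0: W0.I0
cycle 1: W1.I0
cycle 2: W1.I1
cycle 3: W1.I2
cycle 4: idle
cycle 5: idle
cycle 6: idle
cycle 7: W0.I1
cycle 8: W0.I2
cycle 9: idle
cycle 10: idle
cycle 11: idle
cycle 12: idle
cycle 13: idle
cycle 14: idle
cycle 15: W0.I3

Answer: 16 cycles, utilization 7/16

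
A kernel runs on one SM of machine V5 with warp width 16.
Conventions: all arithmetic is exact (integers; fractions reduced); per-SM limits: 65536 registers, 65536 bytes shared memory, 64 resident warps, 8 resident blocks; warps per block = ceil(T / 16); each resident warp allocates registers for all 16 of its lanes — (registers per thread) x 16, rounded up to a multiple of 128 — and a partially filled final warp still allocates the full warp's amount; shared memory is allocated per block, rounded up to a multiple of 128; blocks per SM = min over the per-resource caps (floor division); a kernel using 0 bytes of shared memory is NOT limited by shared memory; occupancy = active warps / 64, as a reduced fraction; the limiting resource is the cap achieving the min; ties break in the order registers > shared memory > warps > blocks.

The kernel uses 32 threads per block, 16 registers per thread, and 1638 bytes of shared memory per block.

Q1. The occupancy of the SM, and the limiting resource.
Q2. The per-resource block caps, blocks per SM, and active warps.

Answer: occupancy 1/4, limited by blocks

registers: 128 blocks
shared memory: 39 blocks
warps: 32 blocks
blocks: 8 blocks

Answer: 8 blocks, 16 active warps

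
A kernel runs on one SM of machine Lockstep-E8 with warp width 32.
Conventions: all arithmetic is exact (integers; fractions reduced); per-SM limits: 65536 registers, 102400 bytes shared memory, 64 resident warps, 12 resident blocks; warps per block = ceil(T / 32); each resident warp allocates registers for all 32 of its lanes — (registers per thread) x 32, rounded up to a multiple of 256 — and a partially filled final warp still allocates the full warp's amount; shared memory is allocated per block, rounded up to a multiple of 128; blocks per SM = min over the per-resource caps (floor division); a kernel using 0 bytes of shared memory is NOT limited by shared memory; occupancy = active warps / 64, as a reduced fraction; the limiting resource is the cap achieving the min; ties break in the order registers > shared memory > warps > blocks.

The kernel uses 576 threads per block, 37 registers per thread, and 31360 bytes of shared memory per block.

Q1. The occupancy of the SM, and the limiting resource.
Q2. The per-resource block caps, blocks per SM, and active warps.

Answer: occupancy 9/16, limited by registers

registers: 2 blocks
shared memory: 3 blocks
warps: 3 blocks
blocks: 12 blocks

Answer: 2 blocks, 36 active warps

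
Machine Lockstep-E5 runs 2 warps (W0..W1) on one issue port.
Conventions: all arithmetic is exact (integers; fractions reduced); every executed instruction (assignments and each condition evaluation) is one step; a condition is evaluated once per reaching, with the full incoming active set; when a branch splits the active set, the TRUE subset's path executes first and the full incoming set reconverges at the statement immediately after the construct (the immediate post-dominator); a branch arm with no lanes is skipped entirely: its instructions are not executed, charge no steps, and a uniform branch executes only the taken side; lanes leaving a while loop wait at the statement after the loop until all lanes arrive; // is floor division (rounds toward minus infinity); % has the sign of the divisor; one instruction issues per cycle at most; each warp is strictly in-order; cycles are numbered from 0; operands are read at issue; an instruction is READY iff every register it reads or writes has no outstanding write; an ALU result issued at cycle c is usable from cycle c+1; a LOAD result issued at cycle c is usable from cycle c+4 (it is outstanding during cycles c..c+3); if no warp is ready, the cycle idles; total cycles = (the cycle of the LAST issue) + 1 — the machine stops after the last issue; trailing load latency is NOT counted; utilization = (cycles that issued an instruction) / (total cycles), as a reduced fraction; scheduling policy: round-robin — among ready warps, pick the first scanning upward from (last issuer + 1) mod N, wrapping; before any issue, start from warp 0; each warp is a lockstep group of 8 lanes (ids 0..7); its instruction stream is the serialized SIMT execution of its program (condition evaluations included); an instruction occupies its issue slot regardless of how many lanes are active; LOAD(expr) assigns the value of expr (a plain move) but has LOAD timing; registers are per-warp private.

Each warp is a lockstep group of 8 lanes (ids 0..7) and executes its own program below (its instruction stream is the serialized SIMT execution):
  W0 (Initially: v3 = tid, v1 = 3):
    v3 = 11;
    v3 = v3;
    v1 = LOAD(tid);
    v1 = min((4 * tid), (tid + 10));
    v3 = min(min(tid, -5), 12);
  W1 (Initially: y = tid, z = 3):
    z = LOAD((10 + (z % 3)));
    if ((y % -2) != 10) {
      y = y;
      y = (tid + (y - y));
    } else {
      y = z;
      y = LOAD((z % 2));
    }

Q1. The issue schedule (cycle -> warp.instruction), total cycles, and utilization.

cycle 0: W0.I0
cycle 1: W1.I0
cycle 2: W0.I1
cycle 3: W1.I1
cycle 4: W0.I2
cycle 5: W1.I2
cycle 6: W1.I3
cycle 7: idle
cycle 8: W0.I3
cycle 9: W0.I4

Answer: 10 cycles, utilization 9/10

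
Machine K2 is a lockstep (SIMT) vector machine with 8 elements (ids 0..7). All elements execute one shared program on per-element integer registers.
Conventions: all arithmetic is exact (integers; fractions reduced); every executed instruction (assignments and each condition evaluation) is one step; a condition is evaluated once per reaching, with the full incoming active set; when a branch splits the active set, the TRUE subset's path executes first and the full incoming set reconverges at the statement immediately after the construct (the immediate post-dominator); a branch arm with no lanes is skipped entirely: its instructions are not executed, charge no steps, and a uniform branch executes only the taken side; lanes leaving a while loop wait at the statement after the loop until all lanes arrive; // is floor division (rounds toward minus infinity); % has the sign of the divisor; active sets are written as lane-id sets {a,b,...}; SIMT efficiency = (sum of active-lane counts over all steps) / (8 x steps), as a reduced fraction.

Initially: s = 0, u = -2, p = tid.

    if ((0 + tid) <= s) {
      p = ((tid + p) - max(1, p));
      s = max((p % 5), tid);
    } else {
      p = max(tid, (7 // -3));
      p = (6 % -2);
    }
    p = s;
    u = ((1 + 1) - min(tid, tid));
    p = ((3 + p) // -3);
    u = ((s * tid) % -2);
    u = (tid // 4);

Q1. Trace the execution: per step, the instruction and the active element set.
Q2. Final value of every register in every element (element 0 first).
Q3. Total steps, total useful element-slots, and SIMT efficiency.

step 0: eval ((0 + tid) <= s)        {0,1,2,3,4,5,6,7}
step 1: p <- ((tid + p) - max(1, p)) {0}
step 2: s <- max((p % 5), tid)       {0}
step 3: p <- max(tid, (7 // -3))     {1,2,3,4,5,6,7}
step 4: p <- (6 % -2)                {1,2,3,4,5,6,7}
step 5: p <- s                       {0,1,2,3,4,5,6,7}
step 6: u <- ((1 + 1) - min(tid, tid)) {0,1,2,3,4,5,6,7}
step 7: p <- ((3 + p) // -3)         {0,1,2,3,4,5,6,7}
step 8: u <- ((s * tid) % -2)        {0,1,2,3,4,5,6,7}
step 9: u <- (tid // 4)              {0,1,2,3,4,5,6,7}

Answer: 10 steps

s: 4,0,0,0,0,0,0,0
u: 0,0,0,0,1,1,1,1
p: -3,-1,-1,-1,-1,-1,-1,-1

steps = 10; useful = 64; efficiency = 64/80 = 4/5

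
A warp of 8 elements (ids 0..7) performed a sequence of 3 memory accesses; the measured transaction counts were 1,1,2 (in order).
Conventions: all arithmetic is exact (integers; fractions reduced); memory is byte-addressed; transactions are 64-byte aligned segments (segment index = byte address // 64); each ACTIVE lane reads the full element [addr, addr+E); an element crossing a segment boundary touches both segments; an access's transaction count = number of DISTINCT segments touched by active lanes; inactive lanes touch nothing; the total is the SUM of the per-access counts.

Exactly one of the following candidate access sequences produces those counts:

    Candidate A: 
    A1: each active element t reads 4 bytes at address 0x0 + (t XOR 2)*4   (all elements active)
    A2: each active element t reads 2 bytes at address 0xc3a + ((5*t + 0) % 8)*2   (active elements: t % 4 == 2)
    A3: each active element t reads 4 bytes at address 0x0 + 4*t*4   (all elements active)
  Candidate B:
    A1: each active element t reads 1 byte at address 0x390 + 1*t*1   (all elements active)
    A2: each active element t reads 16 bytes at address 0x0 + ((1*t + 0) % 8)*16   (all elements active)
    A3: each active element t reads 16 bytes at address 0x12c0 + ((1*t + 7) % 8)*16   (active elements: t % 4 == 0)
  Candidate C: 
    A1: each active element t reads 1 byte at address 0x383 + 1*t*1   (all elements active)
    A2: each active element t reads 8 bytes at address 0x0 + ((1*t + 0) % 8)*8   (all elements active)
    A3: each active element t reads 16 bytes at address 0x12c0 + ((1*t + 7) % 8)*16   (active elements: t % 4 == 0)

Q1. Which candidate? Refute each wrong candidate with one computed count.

A: A2 gives 2 transactions, not 1
B: A2 gives 2 transactions, not 1
C: all counts match (1,1,2)

Answer: C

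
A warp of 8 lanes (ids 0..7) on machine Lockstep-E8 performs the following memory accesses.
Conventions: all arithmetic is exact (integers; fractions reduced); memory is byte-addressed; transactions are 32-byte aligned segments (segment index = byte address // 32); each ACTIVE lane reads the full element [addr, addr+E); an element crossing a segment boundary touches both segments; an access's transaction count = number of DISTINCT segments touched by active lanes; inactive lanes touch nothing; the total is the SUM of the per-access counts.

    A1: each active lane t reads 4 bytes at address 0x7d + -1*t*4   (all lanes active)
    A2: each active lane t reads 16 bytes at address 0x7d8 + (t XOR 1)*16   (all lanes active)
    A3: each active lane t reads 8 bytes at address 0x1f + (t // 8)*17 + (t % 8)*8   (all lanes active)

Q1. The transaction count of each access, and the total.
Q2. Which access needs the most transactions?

A1: 2 transactions
A2: 5 transactions
A3: 3 transactions

Answer: 2,5,3; total 10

Answer: A2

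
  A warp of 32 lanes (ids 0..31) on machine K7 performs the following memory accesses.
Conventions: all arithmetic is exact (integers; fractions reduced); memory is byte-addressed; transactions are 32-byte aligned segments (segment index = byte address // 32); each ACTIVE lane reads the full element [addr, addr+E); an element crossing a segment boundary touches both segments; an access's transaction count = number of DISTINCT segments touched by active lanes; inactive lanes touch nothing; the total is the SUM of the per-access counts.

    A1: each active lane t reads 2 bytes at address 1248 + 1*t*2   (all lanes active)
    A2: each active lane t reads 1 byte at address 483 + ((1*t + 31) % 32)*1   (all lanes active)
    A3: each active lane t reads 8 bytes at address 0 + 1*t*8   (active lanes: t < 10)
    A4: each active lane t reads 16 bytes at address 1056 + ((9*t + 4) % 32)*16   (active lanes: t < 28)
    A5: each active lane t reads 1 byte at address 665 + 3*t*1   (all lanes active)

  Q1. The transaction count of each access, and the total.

A1: 2 transactions
A2: 2 transactions
A3: 3 transactions
A4: 16 transactions
A5: 4 transactions

Answer: 2,2,3,16,4; total 27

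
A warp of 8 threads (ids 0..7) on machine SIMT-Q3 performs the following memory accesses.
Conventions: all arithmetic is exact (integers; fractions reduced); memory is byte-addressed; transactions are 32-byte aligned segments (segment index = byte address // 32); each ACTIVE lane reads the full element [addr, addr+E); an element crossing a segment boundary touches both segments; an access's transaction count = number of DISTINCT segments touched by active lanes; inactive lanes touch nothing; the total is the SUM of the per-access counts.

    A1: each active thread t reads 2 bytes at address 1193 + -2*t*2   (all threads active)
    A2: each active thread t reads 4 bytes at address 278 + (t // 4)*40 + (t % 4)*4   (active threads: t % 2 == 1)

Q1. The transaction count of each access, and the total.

A1: 2 transactions
A2: 3 transactions

Answer: 2,3; total 5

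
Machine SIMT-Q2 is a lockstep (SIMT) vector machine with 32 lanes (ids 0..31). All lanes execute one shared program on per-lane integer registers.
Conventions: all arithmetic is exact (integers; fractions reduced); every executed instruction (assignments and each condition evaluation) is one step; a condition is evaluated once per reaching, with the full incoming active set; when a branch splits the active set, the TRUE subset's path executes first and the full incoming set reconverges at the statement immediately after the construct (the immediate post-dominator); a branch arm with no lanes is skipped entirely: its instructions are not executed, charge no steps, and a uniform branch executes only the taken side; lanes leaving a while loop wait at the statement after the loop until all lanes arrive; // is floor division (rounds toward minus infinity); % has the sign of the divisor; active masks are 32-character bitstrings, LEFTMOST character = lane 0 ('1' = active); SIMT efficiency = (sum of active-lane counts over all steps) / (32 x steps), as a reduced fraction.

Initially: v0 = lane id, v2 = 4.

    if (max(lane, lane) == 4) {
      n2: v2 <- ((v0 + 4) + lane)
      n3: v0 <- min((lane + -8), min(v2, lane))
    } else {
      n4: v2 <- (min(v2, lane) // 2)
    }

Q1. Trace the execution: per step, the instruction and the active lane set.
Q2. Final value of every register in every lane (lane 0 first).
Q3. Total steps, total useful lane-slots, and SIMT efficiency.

step 0: eval (max(lane, lane) == 4)  11111111111111111111111111111111
step 1: v2 <- ((v0 + 4) + lane)      00001000000000000000000000000000
step 2: v0 <- min((lane + -8), min(v2, lane)) 00001000000000000000000000000000
step 3: v2 <- (min(v2, lane) // 2)   11110111111111111111111111111111

Answer: 4 steps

v0: 0,1,2,3,-4,5,6,7,8,9,10,11,12,13,14,15,16,17,18,19,20,21,22,23,24,25,26,27,28,29,30,31
v2: 0,0,1,1,12,2,2,2,2,2,2,2,2,2,2,2,2,2,2,2,2,2,2,2,2,2,2,2,2,2,2,2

steps = 4; useful = 65; efficiency = 65/128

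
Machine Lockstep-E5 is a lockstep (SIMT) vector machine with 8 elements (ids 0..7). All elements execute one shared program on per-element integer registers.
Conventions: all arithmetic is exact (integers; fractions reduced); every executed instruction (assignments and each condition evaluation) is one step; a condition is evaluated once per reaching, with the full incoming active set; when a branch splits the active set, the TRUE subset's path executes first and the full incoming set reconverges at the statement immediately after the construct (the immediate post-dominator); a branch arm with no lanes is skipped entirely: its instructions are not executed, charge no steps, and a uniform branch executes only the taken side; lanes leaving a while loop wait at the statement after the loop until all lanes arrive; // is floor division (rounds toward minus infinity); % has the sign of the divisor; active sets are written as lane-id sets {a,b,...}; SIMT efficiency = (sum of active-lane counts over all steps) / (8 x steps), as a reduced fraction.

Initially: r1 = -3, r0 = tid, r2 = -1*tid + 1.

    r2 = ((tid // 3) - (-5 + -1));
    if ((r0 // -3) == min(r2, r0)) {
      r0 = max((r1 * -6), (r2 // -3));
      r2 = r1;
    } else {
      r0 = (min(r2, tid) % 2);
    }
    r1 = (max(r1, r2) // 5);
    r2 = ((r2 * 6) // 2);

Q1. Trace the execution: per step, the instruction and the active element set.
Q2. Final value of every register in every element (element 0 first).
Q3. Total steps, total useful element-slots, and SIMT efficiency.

step 0: r2 <- ((tid // 3) - (-5 + -1)) {0,1,2,3,4,5,6,7}
step 1: eval ((r0 // -3) == min(r2, r0)) {0,1,2,3,4,5,6,7}
step 2: r0 <- max((r1 * -6), (r2 // -3)) {0}
step 3: r2 <- r1                     {0}
step 4: r0 <- (min(r2, tid) % 2)     {1,2,3,4,5,6,7}
step 5: r1 <- (max(r1, r2) // 5)     {0,1,2,3,4,5,6,7}
step 6: r2 <- ((r2 * 6) // 2)        {0,1,2,3,4,5,6,7}

Answer: 7 steps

r1: -1,1,1,1,1,1,1,1
r0: 18,1,0,1,0,1,0,1
r2: -9,18,18,21,21,21,24,24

steps = 7; useful = 41; efficiency = 41/56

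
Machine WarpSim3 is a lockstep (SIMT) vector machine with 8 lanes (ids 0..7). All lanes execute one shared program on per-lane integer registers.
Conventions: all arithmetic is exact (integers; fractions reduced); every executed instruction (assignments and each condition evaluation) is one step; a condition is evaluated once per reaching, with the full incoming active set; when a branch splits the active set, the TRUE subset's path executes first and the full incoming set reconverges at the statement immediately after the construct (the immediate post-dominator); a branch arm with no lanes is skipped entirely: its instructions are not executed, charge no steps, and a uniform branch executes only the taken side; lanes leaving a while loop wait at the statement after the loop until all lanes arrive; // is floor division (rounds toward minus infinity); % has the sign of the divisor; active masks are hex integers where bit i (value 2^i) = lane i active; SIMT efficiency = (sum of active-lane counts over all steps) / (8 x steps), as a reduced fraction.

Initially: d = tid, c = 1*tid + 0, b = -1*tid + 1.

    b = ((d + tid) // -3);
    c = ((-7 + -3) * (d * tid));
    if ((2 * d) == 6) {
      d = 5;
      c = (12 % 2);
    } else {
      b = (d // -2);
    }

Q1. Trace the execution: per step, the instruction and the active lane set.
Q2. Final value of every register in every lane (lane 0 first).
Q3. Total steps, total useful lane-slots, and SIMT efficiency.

step 0: b <- ((d + tid) // -3)       0xff
step 1: c <- ((-7 + -3) * (d * tid)) 0xff
step 2: eval ((2 * d) == 6)          0xff
step 3: d <- 5                       0x08
step 4: c <- (12 % 2)                0x08
step 5: b <- (d // -2)               0xf7

Answer: 6 steps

d: 0,1,2,5,4,5,6,7
c: 0,-10,-40,0,-160,-250,-360,-490
b: 0,-1,-1,-2,-2,-3,-3,-4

steps = 6; useful = 33; efficiency = 33/48 = 11/16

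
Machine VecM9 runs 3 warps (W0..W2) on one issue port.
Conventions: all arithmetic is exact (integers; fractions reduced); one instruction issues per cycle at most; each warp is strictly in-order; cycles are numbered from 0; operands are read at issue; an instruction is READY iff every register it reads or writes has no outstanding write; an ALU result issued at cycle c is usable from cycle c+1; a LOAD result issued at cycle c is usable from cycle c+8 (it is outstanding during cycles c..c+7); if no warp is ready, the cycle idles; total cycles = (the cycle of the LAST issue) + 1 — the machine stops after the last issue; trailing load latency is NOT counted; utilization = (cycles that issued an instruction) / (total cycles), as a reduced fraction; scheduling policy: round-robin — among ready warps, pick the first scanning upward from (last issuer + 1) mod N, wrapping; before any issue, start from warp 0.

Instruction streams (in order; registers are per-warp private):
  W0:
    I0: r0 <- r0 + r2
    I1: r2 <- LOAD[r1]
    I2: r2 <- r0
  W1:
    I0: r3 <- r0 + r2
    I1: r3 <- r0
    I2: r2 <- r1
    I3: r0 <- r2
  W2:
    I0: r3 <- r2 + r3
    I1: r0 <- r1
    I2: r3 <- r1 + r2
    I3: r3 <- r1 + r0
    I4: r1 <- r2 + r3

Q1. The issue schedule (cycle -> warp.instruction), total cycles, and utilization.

cycle 0: W0.I0
cycle 1: W1.I0
cycle 2: W2.I0
cycle 3: W0.I1
cycle 4: W1.I1
cycle 5: W2.I1
cycle 6: W1.I2
cycle 7: W2.I2
cycle 8: W1.I3
cycle 9: W2.I3
cycle 10: W2.I4
cycle 11: W0.I2

Answer: 12 cycles, utilization 1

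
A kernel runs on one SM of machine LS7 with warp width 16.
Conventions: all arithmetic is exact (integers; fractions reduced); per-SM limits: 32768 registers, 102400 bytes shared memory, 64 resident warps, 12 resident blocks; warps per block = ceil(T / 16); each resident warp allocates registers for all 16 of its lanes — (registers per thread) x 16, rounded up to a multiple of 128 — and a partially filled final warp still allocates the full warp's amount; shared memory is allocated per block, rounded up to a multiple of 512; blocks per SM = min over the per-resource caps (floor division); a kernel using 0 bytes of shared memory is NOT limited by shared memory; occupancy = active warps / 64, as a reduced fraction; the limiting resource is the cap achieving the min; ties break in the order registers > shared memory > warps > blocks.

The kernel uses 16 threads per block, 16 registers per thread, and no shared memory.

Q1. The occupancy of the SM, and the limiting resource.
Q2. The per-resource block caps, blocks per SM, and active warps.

Answer: occupancy 3/16, limited by blocks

registers: 128 blocks
shared memory: no limit (kernel uses none)
warps: 64 blocks
blocks: 12 blocks

Answer: 12 blocks, 12 active warps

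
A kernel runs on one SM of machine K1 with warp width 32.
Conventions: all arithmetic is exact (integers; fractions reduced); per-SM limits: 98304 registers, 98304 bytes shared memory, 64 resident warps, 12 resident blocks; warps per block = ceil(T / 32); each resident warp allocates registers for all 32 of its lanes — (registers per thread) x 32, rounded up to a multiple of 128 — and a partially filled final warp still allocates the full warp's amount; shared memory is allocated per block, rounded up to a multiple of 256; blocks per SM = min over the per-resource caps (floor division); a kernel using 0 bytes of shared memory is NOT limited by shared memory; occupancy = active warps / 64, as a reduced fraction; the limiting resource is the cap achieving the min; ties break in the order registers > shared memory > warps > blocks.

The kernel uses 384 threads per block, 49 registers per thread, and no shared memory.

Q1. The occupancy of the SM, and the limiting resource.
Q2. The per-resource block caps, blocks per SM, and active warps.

Answer: occupancy 3/4, limited by registers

registers: 4 blocks
shared memory: no limit (kernel uses none)
warps: 5 blocks
blocks: 12 blocks

Answer: 4 blocks, 48 active warps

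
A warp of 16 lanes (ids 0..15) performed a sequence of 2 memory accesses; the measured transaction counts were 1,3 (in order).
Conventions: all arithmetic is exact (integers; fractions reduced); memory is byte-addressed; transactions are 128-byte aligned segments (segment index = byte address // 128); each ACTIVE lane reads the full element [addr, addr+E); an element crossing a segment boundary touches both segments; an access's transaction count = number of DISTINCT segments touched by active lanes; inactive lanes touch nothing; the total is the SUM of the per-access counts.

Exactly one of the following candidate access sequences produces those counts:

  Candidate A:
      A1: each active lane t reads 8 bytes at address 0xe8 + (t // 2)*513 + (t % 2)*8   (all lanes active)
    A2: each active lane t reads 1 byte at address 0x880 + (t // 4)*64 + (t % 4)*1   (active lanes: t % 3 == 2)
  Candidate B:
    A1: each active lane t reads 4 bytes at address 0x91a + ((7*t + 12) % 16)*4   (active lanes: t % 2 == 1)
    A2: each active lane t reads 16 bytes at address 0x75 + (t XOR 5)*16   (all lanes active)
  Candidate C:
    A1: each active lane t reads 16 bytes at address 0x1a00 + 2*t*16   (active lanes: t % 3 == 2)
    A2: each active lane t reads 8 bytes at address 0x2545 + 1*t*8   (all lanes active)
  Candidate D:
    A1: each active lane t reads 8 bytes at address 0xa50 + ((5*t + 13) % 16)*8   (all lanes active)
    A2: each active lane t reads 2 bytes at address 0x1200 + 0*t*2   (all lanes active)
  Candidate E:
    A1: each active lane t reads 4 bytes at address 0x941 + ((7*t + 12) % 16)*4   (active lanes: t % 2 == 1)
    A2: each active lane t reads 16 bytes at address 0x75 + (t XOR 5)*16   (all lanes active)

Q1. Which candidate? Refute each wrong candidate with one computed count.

A: A1 gives 8 transactions, not 1
C: A1 gives 4 transactions, not 1
D: A1 gives 2 transactions, not 1
E: A1 gives 2 transactions, not 1
B: all counts match (1,3)

Answer: B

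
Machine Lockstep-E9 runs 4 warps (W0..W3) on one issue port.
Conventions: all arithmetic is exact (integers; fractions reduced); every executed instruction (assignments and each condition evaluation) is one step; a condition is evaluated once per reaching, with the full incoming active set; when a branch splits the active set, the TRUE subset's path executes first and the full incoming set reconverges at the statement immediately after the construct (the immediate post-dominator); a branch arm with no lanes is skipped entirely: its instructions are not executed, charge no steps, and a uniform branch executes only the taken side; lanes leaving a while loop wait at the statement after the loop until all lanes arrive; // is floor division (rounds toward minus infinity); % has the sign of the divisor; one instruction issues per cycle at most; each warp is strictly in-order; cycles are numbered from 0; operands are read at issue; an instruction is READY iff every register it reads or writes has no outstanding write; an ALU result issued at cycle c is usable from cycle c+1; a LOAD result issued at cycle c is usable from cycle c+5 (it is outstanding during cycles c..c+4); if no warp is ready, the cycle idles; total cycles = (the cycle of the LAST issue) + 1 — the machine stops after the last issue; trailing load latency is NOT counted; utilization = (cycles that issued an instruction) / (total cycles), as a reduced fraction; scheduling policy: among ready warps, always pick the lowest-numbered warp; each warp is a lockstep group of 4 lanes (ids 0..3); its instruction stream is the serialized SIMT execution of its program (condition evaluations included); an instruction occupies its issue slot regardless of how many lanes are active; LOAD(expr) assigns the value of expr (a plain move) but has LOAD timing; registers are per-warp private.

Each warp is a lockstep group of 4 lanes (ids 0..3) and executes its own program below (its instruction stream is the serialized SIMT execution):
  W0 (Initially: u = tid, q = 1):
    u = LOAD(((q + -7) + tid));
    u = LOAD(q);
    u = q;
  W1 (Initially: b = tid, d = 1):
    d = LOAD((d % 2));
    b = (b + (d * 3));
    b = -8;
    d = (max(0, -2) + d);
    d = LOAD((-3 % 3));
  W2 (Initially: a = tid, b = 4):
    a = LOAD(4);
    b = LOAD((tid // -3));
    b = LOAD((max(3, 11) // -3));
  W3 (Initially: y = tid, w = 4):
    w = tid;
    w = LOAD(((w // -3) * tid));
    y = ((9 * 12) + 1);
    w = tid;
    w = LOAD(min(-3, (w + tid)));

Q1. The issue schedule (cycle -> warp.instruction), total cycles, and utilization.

cycle 0: W0.I0
cycle 1: W1.I0
cycle 2: W2.I0
cycle 3: W2.I1
cycle 4: W3.I0
cycle 5: W0.I1
cycle 6: W1.I1
cycle 7: W1.I2
cycle 8: W1.I3
cycle 9: W1.I4
cycle 10: W0.I2
cycle 11: W2.I2
cycle 12: W3.I1
cycle 13: W3.I2
cycle 14: idle
cycle 15: idle
cycle 16: idle
cycle 17: W3.I3
cycle 18: W3.I4

Answer: 19 cycles, utilization 16/19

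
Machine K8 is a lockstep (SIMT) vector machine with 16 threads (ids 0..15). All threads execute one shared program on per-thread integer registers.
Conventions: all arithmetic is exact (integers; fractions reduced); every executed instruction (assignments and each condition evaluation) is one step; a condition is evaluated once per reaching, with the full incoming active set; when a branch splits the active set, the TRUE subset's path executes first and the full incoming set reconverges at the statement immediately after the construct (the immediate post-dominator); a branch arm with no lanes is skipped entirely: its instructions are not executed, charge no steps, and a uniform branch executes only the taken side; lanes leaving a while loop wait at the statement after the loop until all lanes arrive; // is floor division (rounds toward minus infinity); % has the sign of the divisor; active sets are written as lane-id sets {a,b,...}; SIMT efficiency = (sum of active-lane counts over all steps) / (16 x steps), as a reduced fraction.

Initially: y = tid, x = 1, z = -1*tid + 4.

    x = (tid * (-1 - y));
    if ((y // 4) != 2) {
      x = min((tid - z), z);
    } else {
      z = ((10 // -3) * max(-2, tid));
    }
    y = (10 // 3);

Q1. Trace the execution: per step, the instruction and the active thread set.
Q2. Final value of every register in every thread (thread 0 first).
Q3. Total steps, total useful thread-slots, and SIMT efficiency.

step 0: x <- (tid * (-1 - y))        {0,1,2,3,4,5,6,7,8,9,10,11,12,13,14,15}
step 1: eval ((y // 4) != 2)         {0,1,2,3,4,5,6,7,8,9,10,11,12,13,14,15}
step 2: x <- min((tid - z), z)       {0,1,2,3,4,5,6,7,12,13,14,15}
step 3: z <- ((10 // -3) * max(-2, tid)) {8,9,10,11}
step 4: y <- (10 // 3)               {0,1,2,3,4,5,6,7,8,9,10,11,12,13,14,15}

Answer: 5 steps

y: 3,3,3,3,3,3,3,3,3,3,3,3,3,3,3,3
x: -4,-2,0,1,0,-1,-2,-3,-72,-90,-110,-132,-8,-9,-10,-11
z: 4,3,2,1,0,-1,-2,-3,-32,-36,-40,-44,-8,-9,-10,-11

steps = 5; useful = 64; efficiency = 64/80 = 4/5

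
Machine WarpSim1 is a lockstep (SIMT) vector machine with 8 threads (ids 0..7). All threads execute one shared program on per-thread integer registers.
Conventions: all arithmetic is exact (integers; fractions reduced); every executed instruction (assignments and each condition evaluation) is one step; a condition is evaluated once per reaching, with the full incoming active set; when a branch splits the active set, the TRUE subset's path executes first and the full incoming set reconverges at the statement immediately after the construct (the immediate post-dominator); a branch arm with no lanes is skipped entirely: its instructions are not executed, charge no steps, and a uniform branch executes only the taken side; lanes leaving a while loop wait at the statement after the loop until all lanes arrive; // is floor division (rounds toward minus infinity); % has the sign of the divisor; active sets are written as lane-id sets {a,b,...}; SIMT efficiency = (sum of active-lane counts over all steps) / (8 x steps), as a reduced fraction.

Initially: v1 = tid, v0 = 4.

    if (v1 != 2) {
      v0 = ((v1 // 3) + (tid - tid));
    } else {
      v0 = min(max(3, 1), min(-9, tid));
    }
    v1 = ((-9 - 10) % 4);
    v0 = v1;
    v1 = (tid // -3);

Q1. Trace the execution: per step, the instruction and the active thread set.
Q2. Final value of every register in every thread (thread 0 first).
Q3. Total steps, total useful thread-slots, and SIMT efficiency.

step 0: eval (v1 != 2)               {0,1,2,3,4,5,6,7}
step 1: v0 <- ((v1 // 3) + (tid - tid)) {0,1,3,4,5,6,7}
step 2: v0 <- min(max(3, 1), min(-9, tid)) {2}
step 3: v1 <- ((-9 - 10) % 4)        {0,1,2,3,4,5,6,7}
step 4: v0 <- v1                     {0,1,2,3,4,5,6,7}
step 5: v1 <- (tid // -3)            {0,1,2,3,4,5,6,7}

Answer: 6 steps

v1: 0,-1,-1,-1,-2,-2,-2,-3
v0: 1,1,1,1,1,1,1,1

steps = 6; useful = 40; efficiency = 40/48 = 5/6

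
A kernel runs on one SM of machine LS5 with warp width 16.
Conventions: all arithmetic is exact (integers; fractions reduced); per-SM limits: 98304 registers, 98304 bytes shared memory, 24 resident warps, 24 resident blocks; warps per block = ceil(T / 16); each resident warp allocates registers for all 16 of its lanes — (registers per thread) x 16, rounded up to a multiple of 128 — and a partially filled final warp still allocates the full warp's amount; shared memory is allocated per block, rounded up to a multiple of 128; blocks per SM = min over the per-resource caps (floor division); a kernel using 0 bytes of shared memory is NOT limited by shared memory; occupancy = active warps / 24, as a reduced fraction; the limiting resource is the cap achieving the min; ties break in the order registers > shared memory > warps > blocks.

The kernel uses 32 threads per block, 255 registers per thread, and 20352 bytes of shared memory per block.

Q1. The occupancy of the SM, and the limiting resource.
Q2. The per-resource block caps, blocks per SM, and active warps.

Answer: occupancy 1/3, limited by shared memory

registers: 12 blocks
shared memory: 4 blocks
warps: 12 blocks
blocks: 24 blocks

Answer: 4 blocks, 8 active warps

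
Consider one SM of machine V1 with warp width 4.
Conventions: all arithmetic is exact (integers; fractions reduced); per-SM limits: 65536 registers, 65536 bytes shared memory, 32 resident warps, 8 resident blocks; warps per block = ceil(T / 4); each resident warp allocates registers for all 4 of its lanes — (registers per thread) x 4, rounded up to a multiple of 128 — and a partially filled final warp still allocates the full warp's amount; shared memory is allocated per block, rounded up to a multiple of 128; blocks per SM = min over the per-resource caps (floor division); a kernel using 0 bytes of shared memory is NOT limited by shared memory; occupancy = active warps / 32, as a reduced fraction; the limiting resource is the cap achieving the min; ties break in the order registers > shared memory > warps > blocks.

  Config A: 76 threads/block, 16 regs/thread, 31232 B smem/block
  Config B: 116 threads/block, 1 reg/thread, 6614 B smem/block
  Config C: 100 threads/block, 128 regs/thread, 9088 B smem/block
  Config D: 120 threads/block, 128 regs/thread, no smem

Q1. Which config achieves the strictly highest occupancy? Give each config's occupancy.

occupancies: A 19/32, B 29/32, C 25/32, D 15/16

Answer: D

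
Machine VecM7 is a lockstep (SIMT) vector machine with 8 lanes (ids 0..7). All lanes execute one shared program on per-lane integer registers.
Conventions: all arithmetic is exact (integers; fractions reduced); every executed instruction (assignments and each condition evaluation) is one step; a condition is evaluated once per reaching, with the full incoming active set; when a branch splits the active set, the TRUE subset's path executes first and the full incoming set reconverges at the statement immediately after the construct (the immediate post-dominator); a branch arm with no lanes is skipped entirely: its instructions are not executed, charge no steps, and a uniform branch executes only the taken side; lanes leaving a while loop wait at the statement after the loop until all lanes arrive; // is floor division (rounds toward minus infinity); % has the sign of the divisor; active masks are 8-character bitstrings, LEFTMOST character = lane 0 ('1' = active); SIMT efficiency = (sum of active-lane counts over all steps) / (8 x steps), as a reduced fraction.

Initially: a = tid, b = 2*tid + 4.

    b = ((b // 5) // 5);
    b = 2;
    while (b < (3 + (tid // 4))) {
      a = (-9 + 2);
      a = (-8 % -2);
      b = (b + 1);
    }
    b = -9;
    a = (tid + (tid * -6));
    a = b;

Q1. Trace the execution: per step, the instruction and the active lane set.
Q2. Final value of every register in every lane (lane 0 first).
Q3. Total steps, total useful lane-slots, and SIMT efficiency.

step 0: b <- ((b // 5) // 5)         11111111
step 1: b <- 2                       11111111
step 2: eval (b < (3 + (tid // 4)))  11111111
step 3: a <- (-9 + 2)                11111111
step 4: a <- (-8 % -2)               11111111
step 5: b <- (b + 1)                 11111111
step 6: eval (b < (3 + (tid // 4)))  11111111
step 7: a <- (-9 + 2)                00001111
step 8: a <- (-8 % -2)               00001111
step 9: b <- (b + 1)                 00001111
step 10: eval (b < (3 + (tid // 4)))  00001111
step 11: b <- -9                      11111111
step 12: a <- (tid + (tid * -6))      11111111
step 13: a <- b                       11111111

Answer: 14 steps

a: -9,-9,-9,-9,-9,-9,-9,-9
b: -9,-9,-9,-9,-9,-9,-9,-9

steps = 14; useful = 96; efficiency = 96/112 = 6/7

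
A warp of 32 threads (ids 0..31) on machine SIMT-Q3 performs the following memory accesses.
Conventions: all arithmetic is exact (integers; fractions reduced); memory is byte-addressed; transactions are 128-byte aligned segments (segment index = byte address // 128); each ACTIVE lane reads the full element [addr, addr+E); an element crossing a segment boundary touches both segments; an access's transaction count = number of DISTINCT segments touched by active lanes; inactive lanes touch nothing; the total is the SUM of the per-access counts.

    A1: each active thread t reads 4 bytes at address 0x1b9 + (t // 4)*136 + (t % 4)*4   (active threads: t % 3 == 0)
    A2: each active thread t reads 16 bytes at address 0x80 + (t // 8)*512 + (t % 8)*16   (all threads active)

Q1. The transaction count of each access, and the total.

A1: 8 transactions
A2: 4 transactions

Answer: 8,4; total 12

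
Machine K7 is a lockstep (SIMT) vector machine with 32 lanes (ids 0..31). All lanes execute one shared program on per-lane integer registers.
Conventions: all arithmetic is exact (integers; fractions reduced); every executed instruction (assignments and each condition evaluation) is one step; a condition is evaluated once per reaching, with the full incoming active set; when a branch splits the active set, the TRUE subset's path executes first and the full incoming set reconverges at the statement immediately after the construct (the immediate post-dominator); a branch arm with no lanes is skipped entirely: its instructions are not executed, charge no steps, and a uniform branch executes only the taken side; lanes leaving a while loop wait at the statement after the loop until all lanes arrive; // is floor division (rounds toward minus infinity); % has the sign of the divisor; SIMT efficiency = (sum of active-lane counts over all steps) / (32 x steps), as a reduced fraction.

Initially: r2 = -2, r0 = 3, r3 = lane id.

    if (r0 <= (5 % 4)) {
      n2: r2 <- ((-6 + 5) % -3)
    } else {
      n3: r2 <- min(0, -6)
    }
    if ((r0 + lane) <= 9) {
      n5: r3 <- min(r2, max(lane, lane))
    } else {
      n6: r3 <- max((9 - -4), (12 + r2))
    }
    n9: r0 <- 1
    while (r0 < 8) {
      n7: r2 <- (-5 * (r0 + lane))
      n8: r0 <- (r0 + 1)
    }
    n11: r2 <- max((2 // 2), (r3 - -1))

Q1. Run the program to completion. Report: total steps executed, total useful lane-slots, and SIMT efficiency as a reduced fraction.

Answer: 29 steps, 896 useful, 28/29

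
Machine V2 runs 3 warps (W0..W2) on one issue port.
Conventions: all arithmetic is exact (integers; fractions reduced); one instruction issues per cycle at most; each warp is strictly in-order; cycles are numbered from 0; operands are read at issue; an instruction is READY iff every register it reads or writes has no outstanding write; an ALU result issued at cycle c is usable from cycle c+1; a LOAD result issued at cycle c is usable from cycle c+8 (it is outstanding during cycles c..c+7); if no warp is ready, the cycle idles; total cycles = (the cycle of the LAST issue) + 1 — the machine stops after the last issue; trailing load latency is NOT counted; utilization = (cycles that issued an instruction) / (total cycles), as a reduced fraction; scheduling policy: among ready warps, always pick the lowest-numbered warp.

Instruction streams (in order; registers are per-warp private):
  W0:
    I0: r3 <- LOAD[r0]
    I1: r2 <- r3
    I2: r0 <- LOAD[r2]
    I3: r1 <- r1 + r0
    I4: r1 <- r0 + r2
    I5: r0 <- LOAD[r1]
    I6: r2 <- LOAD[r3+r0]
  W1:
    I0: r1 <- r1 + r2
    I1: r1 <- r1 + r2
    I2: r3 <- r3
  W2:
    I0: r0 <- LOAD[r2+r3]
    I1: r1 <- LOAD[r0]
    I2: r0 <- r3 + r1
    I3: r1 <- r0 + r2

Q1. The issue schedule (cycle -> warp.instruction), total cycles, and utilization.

cycle 0: W0.I0
cycle 1: W1.I0
cycle 2: W1.I1
cycle 3: W1.I2
cycle 4: W2.I0
cycle 5: idle
cycle 6: idle
cycle 7: idle
cycle 8: W0.I1
cycle 9: W0.I2
cycle 10: idle
cycle 11: idle
cycle 12: W2.I1
cycle 13: idle
cycle 14: idle
cycle 15: idle
cycle 16: idle
cycle 17: W0.I3
cycle 18: W0.I4
cycle 19: W0.I5
cycle 20: W2.I2
cycle 21: W2.I3
cycle 22: idle
cycle 23: idle
cycle 24: idle
cycle 25: idle
cycle 26: idle
cycle 27: W0.I6

Answer: 28 cycles, utilization 1/2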